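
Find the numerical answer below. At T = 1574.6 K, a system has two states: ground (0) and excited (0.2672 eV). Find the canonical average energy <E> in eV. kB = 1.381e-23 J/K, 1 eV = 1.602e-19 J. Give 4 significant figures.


Step 1: beta*E = 0.2672*1.602e-19/(1.381e-23*1574.6) = 1.968
Step 2: exp(-beta*E) = 0.1397
Step 3: <E> = 0.2672*0.1397/(1+0.1397) = 0.03275 eV

0.03275


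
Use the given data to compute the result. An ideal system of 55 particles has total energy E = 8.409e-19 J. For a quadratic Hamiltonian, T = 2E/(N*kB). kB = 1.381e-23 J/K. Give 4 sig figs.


Step 1: Numerator = 2*E = 2*8.409e-19 = 1.682e-18 J
Step 2: Denominator = N*kB = 55*1.381e-23 = 7.595e-22
Step 3: T = 1.682e-18 / 7.595e-22 = 2214 K

2214


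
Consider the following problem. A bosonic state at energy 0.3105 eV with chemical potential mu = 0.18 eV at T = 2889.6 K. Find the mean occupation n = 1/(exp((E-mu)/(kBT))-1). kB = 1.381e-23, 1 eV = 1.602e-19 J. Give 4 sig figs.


Step 1: (E - mu) = 0.1305 eV
Step 2: x = (E-mu)*eV/(kB*T) = 0.1305*1.602e-19/(1.381e-23*2889.6) = 0.5239
Step 3: exp(x) = 1.689
Step 4: n = 1/(exp(x)-1) = 1.452

1.452


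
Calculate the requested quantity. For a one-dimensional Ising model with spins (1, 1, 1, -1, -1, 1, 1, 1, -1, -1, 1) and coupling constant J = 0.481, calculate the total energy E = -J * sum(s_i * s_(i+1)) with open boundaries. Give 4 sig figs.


Step 1: Nearest-neighbor products: 1, 1, -1, 1, -1, 1, 1, -1, 1, -1
Step 2: Sum of products = 2
Step 3: E = -0.481 * 2 = -0.962

-0.962


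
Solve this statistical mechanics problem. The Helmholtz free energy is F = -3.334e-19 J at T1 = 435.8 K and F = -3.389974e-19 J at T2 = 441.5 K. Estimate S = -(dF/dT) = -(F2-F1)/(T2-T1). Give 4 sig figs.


Step 1: dF = F2 - F1 = -3.389974e-19 - (-3.334e-19) = -5.5974e-21 J
Step 2: dT = T2 - T1 = 441.5 - 435.8 = 5.7 K
Step 3: S = -dF/dT = -(-5.5974e-21)/5.7 = 9.82e-22 J/K

9.82e-22


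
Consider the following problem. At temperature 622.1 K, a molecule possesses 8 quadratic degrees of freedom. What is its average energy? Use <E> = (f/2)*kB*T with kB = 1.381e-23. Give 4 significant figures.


Step 1: f/2 = 8/2 = 4
Step 2: kB*T = 1.381e-23 * 622.1 = 8.591e-21
Step 3: <E> = 4 * 8.591e-21 = 3.436e-20 J

3.436e-20


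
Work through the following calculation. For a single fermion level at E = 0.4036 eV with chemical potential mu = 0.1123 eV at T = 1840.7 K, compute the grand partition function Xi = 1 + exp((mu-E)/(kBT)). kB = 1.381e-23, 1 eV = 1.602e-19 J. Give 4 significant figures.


Step 1: (mu - E) = 0.1123 - 0.4036 = -0.2913 eV
Step 2: x = (mu-E)*eV/(kB*T) = -0.2913*1.602e-19/(1.381e-23*1840.7) = -1.836
Step 3: exp(x) = 0.1595
Step 4: Xi = 1 + 0.1595 = 1.159

1.159


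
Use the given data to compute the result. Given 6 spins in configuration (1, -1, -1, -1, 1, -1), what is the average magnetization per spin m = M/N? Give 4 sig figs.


Step 1: Count up spins (+1): 2, down spins (-1): 4
Step 2: Total magnetization M = 2 - 4 = -2
Step 3: m = M/N = -2/6 = -0.3333

-0.3333


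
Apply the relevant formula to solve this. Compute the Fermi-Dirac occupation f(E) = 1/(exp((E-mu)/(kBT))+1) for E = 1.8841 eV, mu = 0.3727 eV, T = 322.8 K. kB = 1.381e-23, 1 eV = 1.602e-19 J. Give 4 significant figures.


Step 1: (E - mu) = 1.8841 - 0.3727 = 1.511 eV
Step 2: Convert: (E-mu)*eV = 2.421e-19 J
Step 3: x = (E-mu)*eV/(kB*T) = 54.31
Step 4: f = 1/(exp(54.31)+1) = 2.58e-24

2.58e-24


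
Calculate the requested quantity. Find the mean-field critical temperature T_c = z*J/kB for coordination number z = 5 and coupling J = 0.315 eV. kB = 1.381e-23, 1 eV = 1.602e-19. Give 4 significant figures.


Step 1: z*J = 5*0.315 = 1.575 eV
Step 2: Convert to Joules: 1.575*1.602e-19 = 2.523e-19 J
Step 3: T_c = 2.523e-19 / 1.381e-23 = 1.827e+04 K

1.827e+04


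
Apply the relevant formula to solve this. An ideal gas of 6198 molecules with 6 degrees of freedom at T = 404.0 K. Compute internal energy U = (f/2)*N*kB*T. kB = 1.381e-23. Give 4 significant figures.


Step 1: f/2 = 6/2 = 3.0
Step 2: N*kB*T = 6198*1.381e-23*404.0 = 3.458e-17
Step 3: U = 3.0 * 3.458e-17 = 1.037e-16 J

1.037e-16


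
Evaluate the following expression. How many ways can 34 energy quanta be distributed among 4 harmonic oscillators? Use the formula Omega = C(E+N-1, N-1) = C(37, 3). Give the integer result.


Step 1: Use binomial coefficient C(37, 3)
Step 2: Numerator = 37! / 34!
Step 3: Denominator = 3!
Step 4: Omega = 7770

7770


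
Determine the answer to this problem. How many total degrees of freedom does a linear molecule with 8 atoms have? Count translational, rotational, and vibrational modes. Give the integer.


Step 1: Translational DOF = 3
Step 2: Rotational DOF (linear) = 2
Step 3: Vibrational DOF = 3*8 - 5 = 19
Step 4: Total = 3 + 2 + 19 = 24

24


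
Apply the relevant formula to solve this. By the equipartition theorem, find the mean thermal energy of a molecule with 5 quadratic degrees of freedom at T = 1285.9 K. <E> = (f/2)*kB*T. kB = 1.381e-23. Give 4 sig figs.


Step 1: f/2 = 5/2 = 2.5
Step 2: kB*T = 1.381e-23 * 1285.9 = 1.776e-20
Step 3: <E> = 2.5 * 1.776e-20 = 4.44e-20 J

4.44e-20


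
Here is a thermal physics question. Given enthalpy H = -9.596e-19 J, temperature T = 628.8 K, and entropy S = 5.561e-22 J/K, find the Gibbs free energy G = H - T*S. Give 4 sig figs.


Step 1: T*S = 628.8 * 5.561e-22 = 3.497e-19 J
Step 2: G = H - T*S = -9.596e-19 - 3.497e-19
Step 3: G = -1.309e-18 J

-1.309e-18


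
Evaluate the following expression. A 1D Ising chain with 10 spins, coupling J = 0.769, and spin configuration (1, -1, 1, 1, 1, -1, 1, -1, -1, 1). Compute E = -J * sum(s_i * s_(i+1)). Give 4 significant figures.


Step 1: Nearest-neighbor products: -1, -1, 1, 1, -1, -1, -1, 1, -1
Step 2: Sum of products = -3
Step 3: E = -0.769 * -3 = 2.307

2.307


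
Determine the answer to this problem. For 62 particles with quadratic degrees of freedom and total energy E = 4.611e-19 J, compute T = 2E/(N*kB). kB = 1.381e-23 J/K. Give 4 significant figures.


Step 1: Numerator = 2*E = 2*4.611e-19 = 9.222e-19 J
Step 2: Denominator = N*kB = 62*1.381e-23 = 8.562e-22
Step 3: T = 9.222e-19 / 8.562e-22 = 1077 K

1077


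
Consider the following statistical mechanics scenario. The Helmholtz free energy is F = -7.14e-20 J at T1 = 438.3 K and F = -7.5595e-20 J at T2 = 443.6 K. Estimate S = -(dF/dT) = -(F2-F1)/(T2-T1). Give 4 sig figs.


Step 1: dF = F2 - F1 = -7.5595e-20 - (-7.14e-20) = -4.195e-21 J
Step 2: dT = T2 - T1 = 443.6 - 438.3 = 5.3 K
Step 3: S = -dF/dT = -(-4.195e-21)/5.3 = 7.915e-22 J/K

7.915e-22


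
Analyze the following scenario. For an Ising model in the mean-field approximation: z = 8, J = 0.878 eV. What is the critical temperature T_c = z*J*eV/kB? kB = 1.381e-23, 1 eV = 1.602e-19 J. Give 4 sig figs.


Step 1: z*J = 8*0.878 = 7.024 eV
Step 2: Convert to Joules: 7.024*1.602e-19 = 1.125e-18 J
Step 3: T_c = 1.125e-18 / 1.381e-23 = 8.148e+04 K

8.148e+04


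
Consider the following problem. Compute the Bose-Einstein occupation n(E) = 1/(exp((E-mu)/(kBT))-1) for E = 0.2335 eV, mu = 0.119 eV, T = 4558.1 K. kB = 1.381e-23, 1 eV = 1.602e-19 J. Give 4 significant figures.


Step 1: (E - mu) = 0.1145 eV
Step 2: x = (E-mu)*eV/(kB*T) = 0.1145*1.602e-19/(1.381e-23*4558.1) = 0.2914
Step 3: exp(x) = 1.338
Step 4: n = 1/(exp(x)-1) = 2.956

2.956


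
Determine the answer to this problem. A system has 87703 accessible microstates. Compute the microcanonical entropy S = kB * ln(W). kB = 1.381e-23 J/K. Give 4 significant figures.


Step 1: ln(W) = ln(87703) = 11.38
Step 2: S = kB * ln(W) = 1.381e-23 * 11.38
Step 3: S = 1.572e-22 J/K

1.572e-22


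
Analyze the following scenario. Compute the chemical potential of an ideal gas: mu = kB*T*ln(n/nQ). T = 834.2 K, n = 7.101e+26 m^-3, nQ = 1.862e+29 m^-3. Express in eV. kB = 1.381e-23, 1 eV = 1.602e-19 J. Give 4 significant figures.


Step 1: n/nQ = 7.101e+26/1.862e+29 = 0.003814
Step 2: ln(n/nQ) = -5.569
Step 3: mu = kB*T*ln(n/nQ) = 1.152e-20*-5.569 = -6.416e-20 J
Step 4: Convert to eV: -6.416e-20/1.602e-19 = -0.4005 eV

-0.4005


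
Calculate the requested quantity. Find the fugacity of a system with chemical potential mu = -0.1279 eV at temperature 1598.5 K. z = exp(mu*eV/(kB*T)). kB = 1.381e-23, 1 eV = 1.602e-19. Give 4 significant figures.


Step 1: Convert mu to Joules: -0.1279*1.602e-19 = -2.049e-20 J
Step 2: kB*T = 1.381e-23*1598.5 = 2.208e-20 J
Step 3: mu/(kB*T) = -0.9282
Step 4: z = exp(-0.9282) = 0.3953

0.3953


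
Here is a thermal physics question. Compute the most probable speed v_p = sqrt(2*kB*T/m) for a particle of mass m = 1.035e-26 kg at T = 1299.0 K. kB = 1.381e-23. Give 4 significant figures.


Step 1: Numerator = 2*kB*T = 2*1.381e-23*1299.0 = 3.588e-20
Step 2: Ratio = 3.588e-20 / 1.035e-26 = 3.467e+06
Step 3: v_p = sqrt(3.467e+06) = 1862 m/s

1862


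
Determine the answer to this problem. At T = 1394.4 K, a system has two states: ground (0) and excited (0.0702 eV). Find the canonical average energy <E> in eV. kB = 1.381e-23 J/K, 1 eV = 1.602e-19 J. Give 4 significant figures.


Step 1: beta*E = 0.0702*1.602e-19/(1.381e-23*1394.4) = 0.584
Step 2: exp(-beta*E) = 0.5577
Step 3: <E> = 0.0702*0.5577/(1+0.5577) = 0.02513 eV

0.02513


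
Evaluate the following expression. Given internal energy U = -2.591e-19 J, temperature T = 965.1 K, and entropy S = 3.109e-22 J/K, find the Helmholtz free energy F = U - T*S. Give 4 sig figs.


Step 1: T*S = 965.1 * 3.109e-22 = 3e-19 J
Step 2: F = U - T*S = -2.591e-19 - 3e-19
Step 3: F = -5.591e-19 J

-5.591e-19


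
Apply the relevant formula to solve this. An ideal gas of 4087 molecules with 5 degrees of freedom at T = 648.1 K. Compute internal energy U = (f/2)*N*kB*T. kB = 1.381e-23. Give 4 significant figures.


Step 1: f/2 = 5/2 = 2.5
Step 2: N*kB*T = 4087*1.381e-23*648.1 = 3.658e-17
Step 3: U = 2.5 * 3.658e-17 = 9.145e-17 J

9.145e-17


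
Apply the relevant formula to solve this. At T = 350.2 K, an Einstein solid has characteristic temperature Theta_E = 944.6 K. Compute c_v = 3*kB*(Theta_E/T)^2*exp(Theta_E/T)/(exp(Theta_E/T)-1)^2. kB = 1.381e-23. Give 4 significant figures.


Step 1: x = Theta_E/T = 944.6/350.2 = 2.697
Step 2: x^2 = 7.276
Step 3: exp(x) = 14.84
Step 4: c_v = 3*1.381e-23*7.276*14.84/(14.84-1)^2 = 2.335e-23

2.335e-23


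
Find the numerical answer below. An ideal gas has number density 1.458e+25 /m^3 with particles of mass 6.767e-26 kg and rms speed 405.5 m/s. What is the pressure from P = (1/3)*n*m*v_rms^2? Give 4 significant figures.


Step 1: v_rms^2 = 405.5^2 = 1.644e+05
Step 2: n*m = 1.458e+25*6.767e-26 = 0.9866
Step 3: P = (1/3)*0.9866*1.644e+05 = 5.408e+04 Pa

5.408e+04


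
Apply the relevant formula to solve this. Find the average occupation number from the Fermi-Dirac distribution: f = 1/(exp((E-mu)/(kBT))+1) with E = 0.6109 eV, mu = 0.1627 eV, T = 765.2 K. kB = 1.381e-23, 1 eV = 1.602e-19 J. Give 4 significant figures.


Step 1: (E - mu) = 0.6109 - 0.1627 = 0.4482 eV
Step 2: Convert: (E-mu)*eV = 7.18e-20 J
Step 3: x = (E-mu)*eV/(kB*T) = 6.795
Step 4: f = 1/(exp(6.795)+1) = 0.001119

0.001119


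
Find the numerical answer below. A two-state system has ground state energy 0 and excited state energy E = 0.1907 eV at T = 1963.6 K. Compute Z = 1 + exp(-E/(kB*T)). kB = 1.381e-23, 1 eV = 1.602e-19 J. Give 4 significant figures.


Step 1: Compute beta*E = E*eV/(kB*T) = 0.1907*1.602e-19/(1.381e-23*1963.6) = 1.127
Step 2: exp(-beta*E) = exp(-1.127) = 0.3241
Step 3: Z = 1 + 0.3241 = 1.324

1.324


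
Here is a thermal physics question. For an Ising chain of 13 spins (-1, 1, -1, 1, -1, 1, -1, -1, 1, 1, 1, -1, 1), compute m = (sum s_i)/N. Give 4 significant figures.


Step 1: Count up spins (+1): 7, down spins (-1): 6
Step 2: Total magnetization M = 7 - 6 = 1
Step 3: m = M/N = 1/13 = 0.07692

0.07692


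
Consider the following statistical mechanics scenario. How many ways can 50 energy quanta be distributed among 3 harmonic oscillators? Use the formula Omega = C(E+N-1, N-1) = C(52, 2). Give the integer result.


Step 1: Use binomial coefficient C(52, 2)
Step 2: Numerator = 52! / 50!
Step 3: Denominator = 2!
Step 4: Omega = 1326

1326


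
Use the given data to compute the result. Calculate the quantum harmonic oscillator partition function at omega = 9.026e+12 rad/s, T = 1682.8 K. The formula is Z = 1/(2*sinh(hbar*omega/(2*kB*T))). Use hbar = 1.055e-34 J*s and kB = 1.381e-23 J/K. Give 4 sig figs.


Step 1: Compute x = hbar*omega/(kB*T) = 1.055e-34*9.026e+12/(1.381e-23*1682.8) = 0.04098
Step 2: x/2 = 0.02049
Step 3: sinh(x/2) = 0.02049
Step 4: Z = 1/(2*0.02049) = 24.4

24.4


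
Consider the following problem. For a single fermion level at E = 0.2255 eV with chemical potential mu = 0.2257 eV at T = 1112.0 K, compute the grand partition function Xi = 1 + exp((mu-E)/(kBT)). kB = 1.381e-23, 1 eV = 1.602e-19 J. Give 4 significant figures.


Step 1: (mu - E) = 0.2257 - 0.2255 = 0.0002 eV
Step 2: x = (mu-E)*eV/(kB*T) = 0.0002*1.602e-19/(1.381e-23*1112.0) = 0.002086
Step 3: exp(x) = 1.002
Step 4: Xi = 1 + 1.002 = 2.002

2.002


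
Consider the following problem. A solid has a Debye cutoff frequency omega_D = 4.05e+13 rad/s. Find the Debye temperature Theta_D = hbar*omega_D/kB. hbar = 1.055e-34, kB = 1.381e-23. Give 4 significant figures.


Step 1: hbar*omega_D = 1.055e-34 * 4.05e+13 = 4.273e-21 J
Step 2: Theta_D = 4.273e-21 / 1.381e-23
Step 3: Theta_D = 309.4 K

309.4


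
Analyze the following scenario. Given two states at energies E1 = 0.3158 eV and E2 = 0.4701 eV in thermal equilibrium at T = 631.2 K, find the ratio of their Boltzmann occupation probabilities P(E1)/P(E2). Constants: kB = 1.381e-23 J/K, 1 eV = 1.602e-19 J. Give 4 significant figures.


Step 1: Compute energy difference dE = E1 - E2 = 0.3158 - 0.4701 = -0.1543 eV
Step 2: Convert to Joules: dE_J = -0.1543 * 1.602e-19 = -2.472e-20 J
Step 3: Compute exponent = -dE_J / (kB * T) = -(-2.472e-20) / (1.381e-23 * 631.2) = 2.836
Step 4: P(E1)/P(E2) = exp(2.836) = 17.04

17.04


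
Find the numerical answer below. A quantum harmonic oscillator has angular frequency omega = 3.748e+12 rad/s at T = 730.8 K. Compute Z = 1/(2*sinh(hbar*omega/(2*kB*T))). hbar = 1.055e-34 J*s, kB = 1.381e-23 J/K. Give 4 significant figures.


Step 1: Compute x = hbar*omega/(kB*T) = 1.055e-34*3.748e+12/(1.381e-23*730.8) = 0.03918
Step 2: x/2 = 0.01959
Step 3: sinh(x/2) = 0.01959
Step 4: Z = 1/(2*0.01959) = 25.52

25.52


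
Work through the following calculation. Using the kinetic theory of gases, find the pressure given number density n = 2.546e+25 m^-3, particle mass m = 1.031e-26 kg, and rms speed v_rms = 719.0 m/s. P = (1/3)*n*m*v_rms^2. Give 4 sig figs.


Step 1: v_rms^2 = 719.0^2 = 5.17e+05
Step 2: n*m = 2.546e+25*1.031e-26 = 0.2625
Step 3: P = (1/3)*0.2625*5.17e+05 = 4.523e+04 Pa

4.523e+04


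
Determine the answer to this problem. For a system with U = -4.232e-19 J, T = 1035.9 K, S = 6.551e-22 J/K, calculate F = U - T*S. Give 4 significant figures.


Step 1: T*S = 1035.9 * 6.551e-22 = 6.786e-19 J
Step 2: F = U - T*S = -4.232e-19 - 6.786e-19
Step 3: F = -1.102e-18 J

-1.102e-18


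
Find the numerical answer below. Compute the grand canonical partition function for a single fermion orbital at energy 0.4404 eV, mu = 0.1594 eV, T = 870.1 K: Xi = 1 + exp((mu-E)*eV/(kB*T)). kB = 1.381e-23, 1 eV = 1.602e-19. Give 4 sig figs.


Step 1: (mu - E) = 0.1594 - 0.4404 = -0.281 eV
Step 2: x = (mu-E)*eV/(kB*T) = -0.281*1.602e-19/(1.381e-23*870.1) = -3.746
Step 3: exp(x) = 0.0236
Step 4: Xi = 1 + 0.0236 = 1.024

1.024


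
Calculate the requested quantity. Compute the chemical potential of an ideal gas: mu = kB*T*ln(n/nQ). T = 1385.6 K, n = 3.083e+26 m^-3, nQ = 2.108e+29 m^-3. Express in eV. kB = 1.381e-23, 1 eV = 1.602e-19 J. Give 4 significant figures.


Step 1: n/nQ = 3.083e+26/2.108e+29 = 0.001463
Step 2: ln(n/nQ) = -6.528
Step 3: mu = kB*T*ln(n/nQ) = 1.914e-20*-6.528 = -1.249e-19 J
Step 4: Convert to eV: -1.249e-19/1.602e-19 = -0.7797 eV

-0.7797


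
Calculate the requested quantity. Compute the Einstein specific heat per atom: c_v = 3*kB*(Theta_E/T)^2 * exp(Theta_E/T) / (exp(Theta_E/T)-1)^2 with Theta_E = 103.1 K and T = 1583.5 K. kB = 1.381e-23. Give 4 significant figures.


Step 1: x = Theta_E/T = 103.1/1583.5 = 0.06511
Step 2: x^2 = 0.004239
Step 3: exp(x) = 1.067
Step 4: c_v = 3*1.381e-23*0.004239*1.067/(1.067-1)^2 = 4.142e-23

4.142e-23


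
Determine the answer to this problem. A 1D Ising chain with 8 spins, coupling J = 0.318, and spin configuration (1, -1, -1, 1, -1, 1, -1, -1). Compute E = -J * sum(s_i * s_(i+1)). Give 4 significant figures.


Step 1: Nearest-neighbor products: -1, 1, -1, -1, -1, -1, 1
Step 2: Sum of products = -3
Step 3: E = -0.318 * -3 = 0.954

0.954


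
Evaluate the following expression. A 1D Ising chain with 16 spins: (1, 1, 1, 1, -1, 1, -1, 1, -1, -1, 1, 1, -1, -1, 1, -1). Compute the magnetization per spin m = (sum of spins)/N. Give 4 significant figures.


Step 1: Count up spins (+1): 9, down spins (-1): 7
Step 2: Total magnetization M = 9 - 7 = 2
Step 3: m = M/N = 2/16 = 0.125

0.125


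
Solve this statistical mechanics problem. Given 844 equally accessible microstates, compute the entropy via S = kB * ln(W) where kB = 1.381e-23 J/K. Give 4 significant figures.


Step 1: ln(W) = ln(844) = 6.738
Step 2: S = kB * ln(W) = 1.381e-23 * 6.738
Step 3: S = 9.305e-23 J/K

9.305e-23


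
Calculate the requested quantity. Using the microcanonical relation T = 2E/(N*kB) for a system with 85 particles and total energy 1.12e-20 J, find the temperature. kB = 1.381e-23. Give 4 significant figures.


Step 1: Numerator = 2*E = 2*1.12e-20 = 2.24e-20 J
Step 2: Denominator = N*kB = 85*1.381e-23 = 1.174e-21
Step 3: T = 2.24e-20 / 1.174e-21 = 19.08 K

19.08


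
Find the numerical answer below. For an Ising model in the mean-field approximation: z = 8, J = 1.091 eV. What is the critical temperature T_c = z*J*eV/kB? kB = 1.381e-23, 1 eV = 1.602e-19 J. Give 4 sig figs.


Step 1: z*J = 8*1.091 = 8.728 eV
Step 2: Convert to Joules: 8.728*1.602e-19 = 1.398e-18 J
Step 3: T_c = 1.398e-18 / 1.381e-23 = 1.012e+05 K

1.012e+05


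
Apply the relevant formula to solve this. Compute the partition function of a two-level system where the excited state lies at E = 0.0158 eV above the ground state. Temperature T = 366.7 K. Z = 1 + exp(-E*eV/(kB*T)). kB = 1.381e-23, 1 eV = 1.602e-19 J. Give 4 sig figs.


Step 1: Compute beta*E = E*eV/(kB*T) = 0.0158*1.602e-19/(1.381e-23*366.7) = 0.4998
Step 2: exp(-beta*E) = exp(-0.4998) = 0.6066
Step 3: Z = 1 + 0.6066 = 1.607

1.607


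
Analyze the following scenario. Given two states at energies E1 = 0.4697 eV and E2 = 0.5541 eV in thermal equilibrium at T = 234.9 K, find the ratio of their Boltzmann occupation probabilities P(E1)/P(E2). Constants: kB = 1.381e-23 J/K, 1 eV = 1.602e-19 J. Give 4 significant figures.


Step 1: Compute energy difference dE = E1 - E2 = 0.4697 - 0.5541 = -0.0844 eV
Step 2: Convert to Joules: dE_J = -0.0844 * 1.602e-19 = -1.352e-20 J
Step 3: Compute exponent = -dE_J / (kB * T) = -(-1.352e-20) / (1.381e-23 * 234.9) = 4.168
Step 4: P(E1)/P(E2) = exp(4.168) = 64.59

64.59


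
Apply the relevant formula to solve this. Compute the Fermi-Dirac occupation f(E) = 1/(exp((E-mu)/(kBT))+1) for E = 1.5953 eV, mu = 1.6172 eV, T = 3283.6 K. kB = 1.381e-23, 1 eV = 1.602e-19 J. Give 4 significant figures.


Step 1: (E - mu) = 1.5953 - 1.6172 = -0.0219 eV
Step 2: Convert: (E-mu)*eV = -3.508e-21 J
Step 3: x = (E-mu)*eV/(kB*T) = -0.07737
Step 4: f = 1/(exp(-0.07737)+1) = 0.5193

0.5193


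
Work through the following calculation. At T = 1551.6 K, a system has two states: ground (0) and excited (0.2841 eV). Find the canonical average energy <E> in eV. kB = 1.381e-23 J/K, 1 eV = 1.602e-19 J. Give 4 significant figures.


Step 1: beta*E = 0.2841*1.602e-19/(1.381e-23*1551.6) = 2.124
Step 2: exp(-beta*E) = 0.1195
Step 3: <E> = 0.2841*0.1195/(1+0.1195) = 0.03034 eV

0.03034


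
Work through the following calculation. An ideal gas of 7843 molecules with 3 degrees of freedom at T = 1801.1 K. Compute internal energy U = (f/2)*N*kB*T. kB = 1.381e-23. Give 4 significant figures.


Step 1: f/2 = 3/2 = 1.5
Step 2: N*kB*T = 7843*1.381e-23*1801.1 = 1.951e-16
Step 3: U = 1.5 * 1.951e-16 = 2.926e-16 J

2.926e-16


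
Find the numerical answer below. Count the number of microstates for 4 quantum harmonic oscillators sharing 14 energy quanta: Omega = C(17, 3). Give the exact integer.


Step 1: Use binomial coefficient C(17, 3)
Step 2: Numerator = 17! / 14!
Step 3: Denominator = 3!
Step 4: Omega = 680

680


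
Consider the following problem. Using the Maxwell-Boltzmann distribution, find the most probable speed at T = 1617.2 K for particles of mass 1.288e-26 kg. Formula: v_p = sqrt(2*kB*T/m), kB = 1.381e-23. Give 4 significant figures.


Step 1: Numerator = 2*kB*T = 2*1.381e-23*1617.2 = 4.467e-20
Step 2: Ratio = 4.467e-20 / 1.288e-26 = 3.468e+06
Step 3: v_p = sqrt(3.468e+06) = 1862 m/s

1862


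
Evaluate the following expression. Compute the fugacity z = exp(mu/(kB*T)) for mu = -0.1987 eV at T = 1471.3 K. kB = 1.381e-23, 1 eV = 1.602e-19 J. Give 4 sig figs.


Step 1: Convert mu to Joules: -0.1987*1.602e-19 = -3.183e-20 J
Step 2: kB*T = 1.381e-23*1471.3 = 2.032e-20 J
Step 3: mu/(kB*T) = -1.567
Step 4: z = exp(-1.567) = 0.2087

0.2087


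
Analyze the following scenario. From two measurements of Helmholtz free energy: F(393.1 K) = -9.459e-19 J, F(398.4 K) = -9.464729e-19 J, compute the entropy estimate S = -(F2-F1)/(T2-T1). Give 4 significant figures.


Step 1: dF = F2 - F1 = -9.464729e-19 - (-9.459e-19) = -5.729e-22 J
Step 2: dT = T2 - T1 = 398.4 - 393.1 = 5.3 K
Step 3: S = -dF/dT = -(-5.729e-22)/5.3 = 1.081e-22 J/K

1.081e-22


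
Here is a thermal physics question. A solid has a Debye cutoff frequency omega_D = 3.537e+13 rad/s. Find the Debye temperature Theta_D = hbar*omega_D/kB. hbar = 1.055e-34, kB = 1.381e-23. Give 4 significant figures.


Step 1: hbar*omega_D = 1.055e-34 * 3.537e+13 = 3.732e-21 J
Step 2: Theta_D = 3.732e-21 / 1.381e-23
Step 3: Theta_D = 270.2 K

270.2


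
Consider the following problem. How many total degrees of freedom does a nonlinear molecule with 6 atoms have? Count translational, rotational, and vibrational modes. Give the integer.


Step 1: Translational DOF = 3
Step 2: Rotational DOF (nonlinear) = 3
Step 3: Vibrational DOF = 3*6 - 6 = 12
Step 4: Total = 3 + 3 + 12 = 18

18


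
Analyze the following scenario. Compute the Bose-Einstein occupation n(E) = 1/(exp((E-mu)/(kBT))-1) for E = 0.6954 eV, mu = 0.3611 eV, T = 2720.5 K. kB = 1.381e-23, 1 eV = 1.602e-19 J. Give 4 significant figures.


Step 1: (E - mu) = 0.3343 eV
Step 2: x = (E-mu)*eV/(kB*T) = 0.3343*1.602e-19/(1.381e-23*2720.5) = 1.425
Step 3: exp(x) = 4.16
Step 4: n = 1/(exp(x)-1) = 0.3165

0.3165


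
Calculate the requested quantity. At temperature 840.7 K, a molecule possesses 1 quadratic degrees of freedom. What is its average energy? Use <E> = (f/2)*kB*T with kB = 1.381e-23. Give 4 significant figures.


Step 1: f/2 = 1/2 = 0.5
Step 2: kB*T = 1.381e-23 * 840.7 = 1.161e-20
Step 3: <E> = 0.5 * 1.161e-20 = 5.805e-21 J

5.805e-21


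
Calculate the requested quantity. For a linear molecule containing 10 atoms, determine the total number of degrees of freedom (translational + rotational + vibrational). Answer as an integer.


Step 1: Translational DOF = 3
Step 2: Rotational DOF (linear) = 2
Step 3: Vibrational DOF = 3*10 - 5 = 25
Step 4: Total = 3 + 2 + 25 = 30

30


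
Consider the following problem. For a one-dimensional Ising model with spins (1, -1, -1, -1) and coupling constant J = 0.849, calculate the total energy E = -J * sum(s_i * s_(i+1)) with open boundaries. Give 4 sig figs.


Step 1: Nearest-neighbor products: -1, 1, 1
Step 2: Sum of products = 1
Step 3: E = -0.849 * 1 = -0.849

-0.849


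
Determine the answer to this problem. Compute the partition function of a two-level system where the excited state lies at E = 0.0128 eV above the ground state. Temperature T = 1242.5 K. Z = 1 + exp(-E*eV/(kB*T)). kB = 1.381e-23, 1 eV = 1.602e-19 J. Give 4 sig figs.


Step 1: Compute beta*E = E*eV/(kB*T) = 0.0128*1.602e-19/(1.381e-23*1242.5) = 0.1195
Step 2: exp(-beta*E) = exp(-0.1195) = 0.8874
Step 3: Z = 1 + 0.8874 = 1.887

1.887


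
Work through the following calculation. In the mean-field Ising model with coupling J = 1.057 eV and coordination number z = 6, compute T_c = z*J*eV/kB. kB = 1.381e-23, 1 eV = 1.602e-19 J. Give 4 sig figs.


Step 1: z*J = 6*1.057 = 6.342 eV
Step 2: Convert to Joules: 6.342*1.602e-19 = 1.016e-18 J
Step 3: T_c = 1.016e-18 / 1.381e-23 = 7.357e+04 K

7.357e+04


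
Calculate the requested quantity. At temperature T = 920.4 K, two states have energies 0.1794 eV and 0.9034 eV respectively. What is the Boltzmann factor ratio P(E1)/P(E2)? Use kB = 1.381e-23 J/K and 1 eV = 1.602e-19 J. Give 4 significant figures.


Step 1: Compute energy difference dE = E1 - E2 = 0.1794 - 0.9034 = -0.724 eV
Step 2: Convert to Joules: dE_J = -0.724 * 1.602e-19 = -1.16e-19 J
Step 3: Compute exponent = -dE_J / (kB * T) = -(-1.16e-19) / (1.381e-23 * 920.4) = 9.125
Step 4: P(E1)/P(E2) = exp(9.125) = 9182

9182


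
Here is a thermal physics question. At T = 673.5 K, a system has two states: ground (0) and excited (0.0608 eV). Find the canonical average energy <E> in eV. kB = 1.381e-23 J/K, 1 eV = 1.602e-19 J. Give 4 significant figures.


Step 1: beta*E = 0.0608*1.602e-19/(1.381e-23*673.5) = 1.047
Step 2: exp(-beta*E) = 0.3509
Step 3: <E> = 0.0608*0.3509/(1+0.3509) = 0.01579 eV

0.01579


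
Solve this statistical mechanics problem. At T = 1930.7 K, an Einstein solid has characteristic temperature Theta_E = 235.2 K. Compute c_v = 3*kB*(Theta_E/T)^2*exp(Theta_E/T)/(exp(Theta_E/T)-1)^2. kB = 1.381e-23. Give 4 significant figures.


Step 1: x = Theta_E/T = 235.2/1930.7 = 0.1218
Step 2: x^2 = 0.01484
Step 3: exp(x) = 1.13
Step 4: c_v = 3*1.381e-23*0.01484*1.13/(1.13-1)^2 = 4.138e-23

4.138e-23


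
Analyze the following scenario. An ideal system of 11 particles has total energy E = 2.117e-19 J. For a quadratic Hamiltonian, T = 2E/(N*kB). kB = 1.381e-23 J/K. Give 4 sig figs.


Step 1: Numerator = 2*E = 2*2.117e-19 = 4.234e-19 J
Step 2: Denominator = N*kB = 11*1.381e-23 = 1.519e-22
Step 3: T = 4.234e-19 / 1.519e-22 = 2787 K

2787


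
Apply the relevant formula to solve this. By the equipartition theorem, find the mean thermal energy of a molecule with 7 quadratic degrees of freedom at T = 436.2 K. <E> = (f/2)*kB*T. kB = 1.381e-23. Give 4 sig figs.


Step 1: f/2 = 7/2 = 3.5
Step 2: kB*T = 1.381e-23 * 436.2 = 6.024e-21
Step 3: <E> = 3.5 * 6.024e-21 = 2.108e-20 J

2.108e-20


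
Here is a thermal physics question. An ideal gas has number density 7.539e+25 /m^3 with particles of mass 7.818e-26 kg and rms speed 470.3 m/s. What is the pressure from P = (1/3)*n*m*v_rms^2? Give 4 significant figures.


Step 1: v_rms^2 = 470.3^2 = 2.212e+05
Step 2: n*m = 7.539e+25*7.818e-26 = 5.894
Step 3: P = (1/3)*5.894*2.212e+05 = 4.345e+05 Pa

4.345e+05


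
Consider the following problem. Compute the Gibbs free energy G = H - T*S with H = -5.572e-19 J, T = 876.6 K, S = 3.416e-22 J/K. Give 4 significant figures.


Step 1: T*S = 876.6 * 3.416e-22 = 2.994e-19 J
Step 2: G = H - T*S = -5.572e-19 - 2.994e-19
Step 3: G = -8.566e-19 J

-8.566e-19


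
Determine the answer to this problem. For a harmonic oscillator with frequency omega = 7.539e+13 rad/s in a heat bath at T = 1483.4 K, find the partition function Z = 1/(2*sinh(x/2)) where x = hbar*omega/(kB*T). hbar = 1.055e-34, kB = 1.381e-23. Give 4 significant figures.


Step 1: Compute x = hbar*omega/(kB*T) = 1.055e-34*7.539e+13/(1.381e-23*1483.4) = 0.3883
Step 2: x/2 = 0.1941
Step 3: sinh(x/2) = 0.1953
Step 4: Z = 1/(2*0.1953) = 2.56

2.56


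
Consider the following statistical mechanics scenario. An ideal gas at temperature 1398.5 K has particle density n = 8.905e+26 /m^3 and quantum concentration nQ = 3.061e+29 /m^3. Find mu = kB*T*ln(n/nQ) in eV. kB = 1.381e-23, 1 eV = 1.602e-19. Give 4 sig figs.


Step 1: n/nQ = 8.905e+26/3.061e+29 = 0.002909
Step 2: ln(n/nQ) = -5.84
Step 3: mu = kB*T*ln(n/nQ) = 1.931e-20*-5.84 = -1.128e-19 J
Step 4: Convert to eV: -1.128e-19/1.602e-19 = -0.704 eV

-0.704


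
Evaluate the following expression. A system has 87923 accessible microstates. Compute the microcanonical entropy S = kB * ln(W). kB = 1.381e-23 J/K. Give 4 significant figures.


Step 1: ln(W) = ln(87923) = 11.38
Step 2: S = kB * ln(W) = 1.381e-23 * 11.38
Step 3: S = 1.572e-22 J/K

1.572e-22


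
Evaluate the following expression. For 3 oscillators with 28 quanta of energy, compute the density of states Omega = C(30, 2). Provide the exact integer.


Step 1: Use binomial coefficient C(30, 2)
Step 2: Numerator = 30! / 28!
Step 3: Denominator = 2!
Step 4: Omega = 435

435


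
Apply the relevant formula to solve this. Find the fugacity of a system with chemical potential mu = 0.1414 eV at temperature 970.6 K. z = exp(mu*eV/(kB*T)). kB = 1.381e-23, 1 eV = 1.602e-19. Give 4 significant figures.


Step 1: Convert mu to Joules: 0.1414*1.602e-19 = 2.265e-20 J
Step 2: kB*T = 1.381e-23*970.6 = 1.34e-20 J
Step 3: mu/(kB*T) = 1.69
Step 4: z = exp(1.69) = 5.419

5.419


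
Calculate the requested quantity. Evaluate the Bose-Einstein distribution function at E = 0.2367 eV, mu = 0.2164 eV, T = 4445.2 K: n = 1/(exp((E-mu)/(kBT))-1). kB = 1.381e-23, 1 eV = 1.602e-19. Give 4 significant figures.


Step 1: (E - mu) = 0.0203 eV
Step 2: x = (E-mu)*eV/(kB*T) = 0.0203*1.602e-19/(1.381e-23*4445.2) = 0.05298
Step 3: exp(x) = 1.054
Step 4: n = 1/(exp(x)-1) = 18.38

18.38


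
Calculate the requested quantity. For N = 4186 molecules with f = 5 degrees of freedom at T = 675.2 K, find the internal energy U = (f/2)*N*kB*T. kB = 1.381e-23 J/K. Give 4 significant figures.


Step 1: f/2 = 5/2 = 2.5
Step 2: N*kB*T = 4186*1.381e-23*675.2 = 3.903e-17
Step 3: U = 2.5 * 3.903e-17 = 9.758e-17 J

9.758e-17


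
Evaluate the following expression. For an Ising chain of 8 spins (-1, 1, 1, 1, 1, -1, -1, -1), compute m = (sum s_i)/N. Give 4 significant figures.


Step 1: Count up spins (+1): 4, down spins (-1): 4
Step 2: Total magnetization M = 4 - 4 = 0
Step 3: m = M/N = 0/8 = 0

0


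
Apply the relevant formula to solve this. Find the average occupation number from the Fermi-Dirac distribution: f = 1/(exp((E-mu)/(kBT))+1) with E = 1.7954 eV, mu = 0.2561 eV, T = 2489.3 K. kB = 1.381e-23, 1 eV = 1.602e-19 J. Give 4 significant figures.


Step 1: (E - mu) = 1.7954 - 0.2561 = 1.539 eV
Step 2: Convert: (E-mu)*eV = 2.466e-19 J
Step 3: x = (E-mu)*eV/(kB*T) = 7.173
Step 4: f = 1/(exp(7.173)+1) = 0.0007663

0.0007663


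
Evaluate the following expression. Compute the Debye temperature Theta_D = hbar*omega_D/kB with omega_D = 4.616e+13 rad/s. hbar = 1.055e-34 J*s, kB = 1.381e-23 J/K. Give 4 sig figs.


Step 1: hbar*omega_D = 1.055e-34 * 4.616e+13 = 4.87e-21 J
Step 2: Theta_D = 4.87e-21 / 1.381e-23
Step 3: Theta_D = 352.6 K

352.6


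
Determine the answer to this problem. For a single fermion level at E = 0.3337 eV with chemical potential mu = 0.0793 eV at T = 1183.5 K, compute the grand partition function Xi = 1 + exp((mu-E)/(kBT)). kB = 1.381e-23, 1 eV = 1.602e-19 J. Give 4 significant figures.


Step 1: (mu - E) = 0.0793 - 0.3337 = -0.2544 eV
Step 2: x = (mu-E)*eV/(kB*T) = -0.2544*1.602e-19/(1.381e-23*1183.5) = -2.494
Step 3: exp(x) = 0.08262
Step 4: Xi = 1 + 0.08262 = 1.083

1.083


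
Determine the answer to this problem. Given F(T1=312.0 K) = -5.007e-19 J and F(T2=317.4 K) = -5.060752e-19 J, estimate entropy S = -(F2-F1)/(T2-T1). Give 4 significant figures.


Step 1: dF = F2 - F1 = -5.060752e-19 - (-5.007e-19) = -5.3752e-21 J
Step 2: dT = T2 - T1 = 317.4 - 312.0 = 5.4 K
Step 3: S = -dF/dT = -(-5.3752e-21)/5.4 = 9.954e-22 J/K

9.954e-22


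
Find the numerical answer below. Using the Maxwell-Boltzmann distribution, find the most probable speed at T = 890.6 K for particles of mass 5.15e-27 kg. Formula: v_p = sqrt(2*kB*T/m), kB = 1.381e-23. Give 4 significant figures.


Step 1: Numerator = 2*kB*T = 2*1.381e-23*890.6 = 2.46e-20
Step 2: Ratio = 2.46e-20 / 5.15e-27 = 4.776e+06
Step 3: v_p = sqrt(4.776e+06) = 2185 m/s

2185


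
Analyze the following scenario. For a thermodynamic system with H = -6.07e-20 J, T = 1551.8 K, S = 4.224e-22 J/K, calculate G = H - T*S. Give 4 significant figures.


Step 1: T*S = 1551.8 * 4.224e-22 = 6.555e-19 J
Step 2: G = H - T*S = -6.07e-20 - 6.555e-19
Step 3: G = -7.162e-19 J

-7.162e-19


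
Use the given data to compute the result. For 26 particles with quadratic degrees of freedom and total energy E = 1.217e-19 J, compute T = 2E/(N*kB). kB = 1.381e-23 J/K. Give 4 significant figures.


Step 1: Numerator = 2*E = 2*1.217e-19 = 2.434e-19 J
Step 2: Denominator = N*kB = 26*1.381e-23 = 3.591e-22
Step 3: T = 2.434e-19 / 3.591e-22 = 677.9 K

677.9


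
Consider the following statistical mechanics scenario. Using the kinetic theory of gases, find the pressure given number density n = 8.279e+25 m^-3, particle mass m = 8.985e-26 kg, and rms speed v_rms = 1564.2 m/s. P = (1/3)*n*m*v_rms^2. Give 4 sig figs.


Step 1: v_rms^2 = 1564.2^2 = 2.447e+06
Step 2: n*m = 8.279e+25*8.985e-26 = 7.439
Step 3: P = (1/3)*7.439*2.447e+06 = 6.067e+06 Pa

6.067e+06


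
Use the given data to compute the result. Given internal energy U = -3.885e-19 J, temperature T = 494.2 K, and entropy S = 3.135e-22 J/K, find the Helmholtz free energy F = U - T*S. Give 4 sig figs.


Step 1: T*S = 494.2 * 3.135e-22 = 1.549e-19 J
Step 2: F = U - T*S = -3.885e-19 - 1.549e-19
Step 3: F = -5.434e-19 J

-5.434e-19


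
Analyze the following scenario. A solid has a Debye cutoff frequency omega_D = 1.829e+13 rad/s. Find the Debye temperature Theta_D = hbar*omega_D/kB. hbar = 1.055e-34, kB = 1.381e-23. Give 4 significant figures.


Step 1: hbar*omega_D = 1.055e-34 * 1.829e+13 = 1.93e-21 J
Step 2: Theta_D = 1.93e-21 / 1.381e-23
Step 3: Theta_D = 139.7 K

139.7


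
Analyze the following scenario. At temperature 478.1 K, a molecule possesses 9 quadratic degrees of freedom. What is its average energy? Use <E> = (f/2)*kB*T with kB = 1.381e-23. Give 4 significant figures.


Step 1: f/2 = 9/2 = 4.5
Step 2: kB*T = 1.381e-23 * 478.1 = 6.603e-21
Step 3: <E> = 4.5 * 6.603e-21 = 2.971e-20 J

2.971e-20


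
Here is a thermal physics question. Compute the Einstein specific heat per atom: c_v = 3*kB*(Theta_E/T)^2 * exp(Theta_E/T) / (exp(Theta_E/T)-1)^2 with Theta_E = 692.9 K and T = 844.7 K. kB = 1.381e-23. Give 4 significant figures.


Step 1: x = Theta_E/T = 692.9/844.7 = 0.8203
Step 2: x^2 = 0.6729
Step 3: exp(x) = 2.271
Step 4: c_v = 3*1.381e-23*0.6729*2.271/(2.271-1)^2 = 3.918e-23

3.918e-23


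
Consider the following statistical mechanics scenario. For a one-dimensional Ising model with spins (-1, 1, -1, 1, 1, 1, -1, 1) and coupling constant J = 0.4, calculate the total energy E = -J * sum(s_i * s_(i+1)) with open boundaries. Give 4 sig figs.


Step 1: Nearest-neighbor products: -1, -1, -1, 1, 1, -1, -1
Step 2: Sum of products = -3
Step 3: E = -0.4 * -3 = 1.2

1.2


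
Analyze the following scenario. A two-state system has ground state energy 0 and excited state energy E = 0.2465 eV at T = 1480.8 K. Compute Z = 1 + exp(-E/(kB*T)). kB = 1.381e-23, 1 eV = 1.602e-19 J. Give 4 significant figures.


Step 1: Compute beta*E = E*eV/(kB*T) = 0.2465*1.602e-19/(1.381e-23*1480.8) = 1.931
Step 2: exp(-beta*E) = exp(-1.931) = 0.145
Step 3: Z = 1 + 0.145 = 1.145

1.145


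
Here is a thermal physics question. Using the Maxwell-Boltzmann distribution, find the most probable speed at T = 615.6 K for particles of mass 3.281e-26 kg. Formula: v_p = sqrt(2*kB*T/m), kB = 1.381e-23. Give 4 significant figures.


Step 1: Numerator = 2*kB*T = 2*1.381e-23*615.6 = 1.7e-20
Step 2: Ratio = 1.7e-20 / 3.281e-26 = 5.182e+05
Step 3: v_p = sqrt(5.182e+05) = 719.9 m/s

719.9


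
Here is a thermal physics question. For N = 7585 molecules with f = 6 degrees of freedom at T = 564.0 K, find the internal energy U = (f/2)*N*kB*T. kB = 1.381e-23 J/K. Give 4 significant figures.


Step 1: f/2 = 6/2 = 3.0
Step 2: N*kB*T = 7585*1.381e-23*564.0 = 5.908e-17
Step 3: U = 3.0 * 5.908e-17 = 1.772e-16 J

1.772e-16


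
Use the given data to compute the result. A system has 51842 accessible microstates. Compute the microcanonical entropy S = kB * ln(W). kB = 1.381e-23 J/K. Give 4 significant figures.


Step 1: ln(W) = ln(51842) = 10.86
Step 2: S = kB * ln(W) = 1.381e-23 * 10.86
Step 3: S = 1.499e-22 J/K

1.499e-22


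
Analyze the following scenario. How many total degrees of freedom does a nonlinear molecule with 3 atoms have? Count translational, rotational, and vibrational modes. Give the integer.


Step 1: Translational DOF = 3
Step 2: Rotational DOF (nonlinear) = 3
Step 3: Vibrational DOF = 3*3 - 6 = 3
Step 4: Total = 3 + 3 + 3 = 9

9


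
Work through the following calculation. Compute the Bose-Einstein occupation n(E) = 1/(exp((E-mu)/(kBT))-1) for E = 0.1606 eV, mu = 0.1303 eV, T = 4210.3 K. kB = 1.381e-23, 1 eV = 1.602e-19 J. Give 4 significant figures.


Step 1: (E - mu) = 0.0303 eV
Step 2: x = (E-mu)*eV/(kB*T) = 0.0303*1.602e-19/(1.381e-23*4210.3) = 0.08348
Step 3: exp(x) = 1.087
Step 4: n = 1/(exp(x)-1) = 11.49

11.49


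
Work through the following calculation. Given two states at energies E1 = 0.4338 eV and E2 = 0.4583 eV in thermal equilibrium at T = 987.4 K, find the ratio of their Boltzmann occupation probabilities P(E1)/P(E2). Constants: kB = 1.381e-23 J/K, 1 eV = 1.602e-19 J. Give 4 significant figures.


Step 1: Compute energy difference dE = E1 - E2 = 0.4338 - 0.4583 = -0.0245 eV
Step 2: Convert to Joules: dE_J = -0.0245 * 1.602e-19 = -3.925e-21 J
Step 3: Compute exponent = -dE_J / (kB * T) = -(-3.925e-21) / (1.381e-23 * 987.4) = 0.2878
Step 4: P(E1)/P(E2) = exp(0.2878) = 1.334

1.334


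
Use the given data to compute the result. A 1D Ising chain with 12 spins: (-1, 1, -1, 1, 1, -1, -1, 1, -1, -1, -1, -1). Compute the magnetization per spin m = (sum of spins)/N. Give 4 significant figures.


Step 1: Count up spins (+1): 4, down spins (-1): 8
Step 2: Total magnetization M = 4 - 8 = -4
Step 3: m = M/N = -4/12 = -0.3333

-0.3333


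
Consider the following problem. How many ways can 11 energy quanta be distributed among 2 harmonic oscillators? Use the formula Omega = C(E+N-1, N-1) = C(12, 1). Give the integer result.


Step 1: Use binomial coefficient C(12, 1)
Step 2: Numerator = 12! / 11!
Step 3: Denominator = 1!
Step 4: Omega = 12

12


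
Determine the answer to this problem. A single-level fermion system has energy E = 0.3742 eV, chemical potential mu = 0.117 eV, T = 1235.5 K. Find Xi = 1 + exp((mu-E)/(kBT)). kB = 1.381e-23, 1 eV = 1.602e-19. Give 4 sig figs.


Step 1: (mu - E) = 0.117 - 0.3742 = -0.2572 eV
Step 2: x = (mu-E)*eV/(kB*T) = -0.2572*1.602e-19/(1.381e-23*1235.5) = -2.415
Step 3: exp(x) = 0.08938
Step 4: Xi = 1 + 0.08938 = 1.089

1.089


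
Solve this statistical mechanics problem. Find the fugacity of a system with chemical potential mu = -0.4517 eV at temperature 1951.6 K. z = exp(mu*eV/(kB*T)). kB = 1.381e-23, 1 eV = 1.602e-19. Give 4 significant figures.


Step 1: Convert mu to Joules: -0.4517*1.602e-19 = -7.236e-20 J
Step 2: kB*T = 1.381e-23*1951.6 = 2.695e-20 J
Step 3: mu/(kB*T) = -2.685
Step 4: z = exp(-2.685) = 0.06823

0.06823


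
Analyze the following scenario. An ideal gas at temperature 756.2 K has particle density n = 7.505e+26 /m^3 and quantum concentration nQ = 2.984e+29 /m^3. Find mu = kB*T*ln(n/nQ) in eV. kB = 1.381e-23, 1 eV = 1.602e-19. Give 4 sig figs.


Step 1: n/nQ = 7.505e+26/2.984e+29 = 0.002515
Step 2: ln(n/nQ) = -5.985
Step 3: mu = kB*T*ln(n/nQ) = 1.044e-20*-5.985 = -6.251e-20 J
Step 4: Convert to eV: -6.251e-20/1.602e-19 = -0.3902 eV

-0.3902
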